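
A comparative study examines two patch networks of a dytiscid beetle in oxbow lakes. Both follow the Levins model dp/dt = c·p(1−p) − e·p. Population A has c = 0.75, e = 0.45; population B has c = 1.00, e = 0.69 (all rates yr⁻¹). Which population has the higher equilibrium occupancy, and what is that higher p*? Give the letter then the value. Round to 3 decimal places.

A, 0.400

A: p*_A = 1 − 0.45/0.75 = 0.4000.
B: p*_B = 1 − 0.69/1.00 = 0.3100.
A is higher at 0.4000.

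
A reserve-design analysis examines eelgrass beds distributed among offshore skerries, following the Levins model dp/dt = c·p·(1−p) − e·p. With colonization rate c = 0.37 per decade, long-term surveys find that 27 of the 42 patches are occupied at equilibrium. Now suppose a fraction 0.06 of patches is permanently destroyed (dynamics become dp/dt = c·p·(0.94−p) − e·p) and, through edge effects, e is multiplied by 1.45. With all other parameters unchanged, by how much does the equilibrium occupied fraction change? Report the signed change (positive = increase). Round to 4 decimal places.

-0.2207

Observed p* = 27/42 = 0.64286.
Balance c(1−p*) = e gives e = 0.37×(1 − 0.64286) = 0.13214.
New p* = 0.94 − e/c = 0.94 − 0.19160/0.37000 = 0.42216.
Δp* = 0.42216 − 0.64286 = -0.22070.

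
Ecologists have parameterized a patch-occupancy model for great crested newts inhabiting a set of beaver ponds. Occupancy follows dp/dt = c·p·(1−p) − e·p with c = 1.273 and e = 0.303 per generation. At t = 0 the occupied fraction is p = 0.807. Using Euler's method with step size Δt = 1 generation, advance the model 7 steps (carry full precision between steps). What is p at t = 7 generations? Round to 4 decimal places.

0.7620

Update rule: p ← p + [c·p·(1−p) − e·p]·Δt with Δt = 1.
t = 1: p = 0.80700 + (-0.04625) = 0.76075
t = 2: p = 0.76075 + (+0.00119) = 0.76194
t = 3: p = 0.76194 + (+0.00004) = 0.76198
t = 4: p = 0.76198 + (+0.00000) = 0.76198
t = 5: p = 0.76198 + (+0.00000) = 0.76198
t = 6: p = 0.76198 + (+0.00000) = 0.76198
t = 7: p = 0.76198 + (+0.00000) = 0.76198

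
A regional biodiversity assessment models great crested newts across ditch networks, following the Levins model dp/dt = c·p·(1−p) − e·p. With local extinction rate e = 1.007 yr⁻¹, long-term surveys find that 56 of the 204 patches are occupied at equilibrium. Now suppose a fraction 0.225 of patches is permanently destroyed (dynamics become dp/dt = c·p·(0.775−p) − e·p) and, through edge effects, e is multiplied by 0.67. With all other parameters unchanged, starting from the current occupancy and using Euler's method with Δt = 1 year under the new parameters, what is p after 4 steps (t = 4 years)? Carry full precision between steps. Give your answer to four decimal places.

0.2869

Observed p* = 56/204 = 0.27451.
Balance c(1−p*) = e gives c = e/(1 − 0.27451) = 1.007/0.72549 = 1.38803.
Starting from p₀ = 0.27451; update p ← p + (dp/dt)·Δt with the new parameters.
  1  |  dp/dt·Δt = +0.005491  |  p_1 = 0.280001
  2  |  dp/dt·Δt = +0.003467  |  p_2 = 0.283468
  3  |  dp/dt·Δt = +0.002146  |  p_3 = 0.285614
  4  |  dp/dt·Δt = +0.001311  |  p_4 = 0.286925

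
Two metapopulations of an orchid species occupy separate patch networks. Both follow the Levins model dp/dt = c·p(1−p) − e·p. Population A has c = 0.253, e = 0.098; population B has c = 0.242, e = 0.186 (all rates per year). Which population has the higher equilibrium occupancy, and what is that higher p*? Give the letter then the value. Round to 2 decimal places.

A: p*_A = 1 − 0.098/0.253 = 0.6126.
B: p*_B = 1 − 0.186/0.242 = 0.2314.
A is higher at 0.6126.

A, 0.61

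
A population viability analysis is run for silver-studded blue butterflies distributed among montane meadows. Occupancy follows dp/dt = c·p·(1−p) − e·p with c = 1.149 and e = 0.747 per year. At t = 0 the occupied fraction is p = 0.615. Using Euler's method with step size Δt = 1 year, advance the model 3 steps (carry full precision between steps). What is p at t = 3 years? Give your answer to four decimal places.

0.3717

Update rule: p ← p + [c·p·(1−p) − e·p]·Δt with Δt = 1.
step 1: Δp = -0.18735, p = 0.42765
step 2: Δp = -0.03822, p = 0.38943
step 3: Δp = -0.01770, p = 0.37173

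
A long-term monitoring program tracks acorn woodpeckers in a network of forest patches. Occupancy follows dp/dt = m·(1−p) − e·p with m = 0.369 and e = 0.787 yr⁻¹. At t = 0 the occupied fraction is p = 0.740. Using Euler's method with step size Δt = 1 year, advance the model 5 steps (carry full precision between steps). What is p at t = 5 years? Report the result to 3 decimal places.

Update rule: p ← p + [m·(1−p) − e·p]·Δt with Δt = 1.
p: 0.74000 → 0.25356  (Δp = -0.48644)
p: 0.25356 → 0.32944  (Δp = +0.07588)
p: 0.32944 → 0.31761  (Δp = -0.01184)
p: 0.31761 → 0.31945  (Δp = +0.00185)
p: 0.31945 → 0.31917  (Δp = -0.00029)

0.319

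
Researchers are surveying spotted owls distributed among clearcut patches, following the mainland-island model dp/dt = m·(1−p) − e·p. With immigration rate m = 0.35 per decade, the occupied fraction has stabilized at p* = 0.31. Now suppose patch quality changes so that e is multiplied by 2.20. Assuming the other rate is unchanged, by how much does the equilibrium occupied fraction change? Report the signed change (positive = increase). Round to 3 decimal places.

-0.140

Balance m(1−p*) = e·p* gives e = m(1−p*)/p* = 0.35×0.69000/0.31000 = 0.77903.
New p* = m/(m+e) = 0.35000/(0.35000+1.71387) = 0.16958.
Δp* = 0.16958 − 0.31000 = -0.14042.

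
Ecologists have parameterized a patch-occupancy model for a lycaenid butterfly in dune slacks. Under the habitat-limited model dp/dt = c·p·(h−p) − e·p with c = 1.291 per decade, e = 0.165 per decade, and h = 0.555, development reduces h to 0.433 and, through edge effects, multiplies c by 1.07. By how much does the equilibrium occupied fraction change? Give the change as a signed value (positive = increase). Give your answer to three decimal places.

-0.114

Before: p* = h − e/c = 0.555 − 0.165/1.291 = 0.555 − 0.1278 = 0.4272.
After: c = 1.38137, e = 0.165, h = 0.433; p* = 0.433 − 0.165/1.38137 = 0.3136.
Δp* = 0.3136 − 0.4272 = -0.1136.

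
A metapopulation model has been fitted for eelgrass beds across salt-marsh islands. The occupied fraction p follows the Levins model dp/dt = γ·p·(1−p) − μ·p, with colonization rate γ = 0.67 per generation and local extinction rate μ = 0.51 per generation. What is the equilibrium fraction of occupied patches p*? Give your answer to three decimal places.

Setting dp/dt = 0 and dividing through by p* gives γ·(1−p*) = μ.
So p* = 1 − μ/γ = 1 − 0.51/0.67 = 1 − 0.7612 = 0.2388.

0.239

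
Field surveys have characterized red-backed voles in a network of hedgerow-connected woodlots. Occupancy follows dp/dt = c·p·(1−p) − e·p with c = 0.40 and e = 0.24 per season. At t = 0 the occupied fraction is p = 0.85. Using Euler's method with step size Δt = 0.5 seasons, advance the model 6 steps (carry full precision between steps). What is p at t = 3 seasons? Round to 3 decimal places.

Update rule: p ← p + [c·p·(1−p) − e·p]·Δt with Δt = 0.5.
  1  |  dp/dt·Δt = -0.076500  |  p_1 = 0.773500
  2  |  dp/dt·Δt = -0.057780  |  p_2 = 0.715720
  3  |  dp/dt·Δt = -0.045193  |  p_3 = 0.670526
  4  |  dp/dt·Δt = -0.036279  |  p_4 = 0.634247
  5  |  dp/dt·Δt = -0.029714  |  p_5 = 0.604533
  6  |  dp/dt·Δt = -0.024729  |  p_6 = 0.579804

0.580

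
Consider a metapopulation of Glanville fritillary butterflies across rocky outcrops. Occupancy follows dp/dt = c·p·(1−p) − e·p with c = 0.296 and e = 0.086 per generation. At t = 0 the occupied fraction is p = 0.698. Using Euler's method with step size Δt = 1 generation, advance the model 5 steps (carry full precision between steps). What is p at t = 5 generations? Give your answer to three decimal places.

0.706

Update rule: p ← p + [c·p·(1−p) − e·p]·Δt with Δt = 1.
step 1: Δp = +0.00237, p = 0.70037
step 2: Δp = +0.00188, p = 0.70225
step 3: Δp = +0.00150, p = 0.70375
step 4: Δp = +0.00119, p = 0.70494
step 5: Δp = +0.00094, p = 0.70588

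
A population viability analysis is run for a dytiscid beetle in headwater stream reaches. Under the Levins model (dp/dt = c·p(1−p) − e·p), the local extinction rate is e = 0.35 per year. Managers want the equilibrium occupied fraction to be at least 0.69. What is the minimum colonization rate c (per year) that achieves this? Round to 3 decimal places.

p* = 1 − e/c ≥ 0.69 requires e/c ≤ 0.3100, i.e. c ≥ e/0.3100.
c_min = 0.35/0.3100 = 1.1290.

1.129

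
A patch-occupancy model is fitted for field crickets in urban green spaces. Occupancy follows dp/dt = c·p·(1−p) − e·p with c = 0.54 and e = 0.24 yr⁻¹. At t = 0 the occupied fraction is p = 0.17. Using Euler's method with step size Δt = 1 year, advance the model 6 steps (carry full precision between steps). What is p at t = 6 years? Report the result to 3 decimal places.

0.405

Update rule: p ← p + [c·p·(1−p) − e·p]·Δt with Δt = 1.
t = 1: p = 0.17000 + (+0.03539) = 0.20539
t = 2: p = 0.20539 + (+0.03884) = 0.24423
t = 3: p = 0.24423 + (+0.04106) = 0.28529
t = 4: p = 0.28529 + (+0.04164) = 0.32693
t = 5: p = 0.32693 + (+0.04036) = 0.36729
t = 6: p = 0.36729 + (+0.03734) = 0.40463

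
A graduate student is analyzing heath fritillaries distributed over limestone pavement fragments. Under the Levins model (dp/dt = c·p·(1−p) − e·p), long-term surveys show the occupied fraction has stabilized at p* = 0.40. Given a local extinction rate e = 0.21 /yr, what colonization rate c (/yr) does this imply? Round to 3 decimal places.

0.350

At equilibrium c(1−p*) = e, so c = e/(1−p*).
c = 0.21/(1 − 0.40) = 0.21/0.6000 = 0.3500.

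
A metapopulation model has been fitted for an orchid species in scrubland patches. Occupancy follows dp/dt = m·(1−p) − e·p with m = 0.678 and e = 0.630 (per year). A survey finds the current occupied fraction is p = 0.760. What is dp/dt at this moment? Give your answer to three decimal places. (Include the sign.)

Colonization term: m·(1−p) = 0.678×0.2400 = 0.16272.
Extinction term: e·p = 0.47880.
dp/dt = 0.16272 − 0.47880 = -0.31608.

-0.316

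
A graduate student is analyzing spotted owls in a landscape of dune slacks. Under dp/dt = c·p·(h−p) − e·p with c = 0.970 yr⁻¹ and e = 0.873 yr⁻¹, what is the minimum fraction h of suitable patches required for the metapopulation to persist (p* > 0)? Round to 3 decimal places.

0.900

p* = h − e/c is positive only when h > e/c.
h_min = e/c = 0.873/0.970 = 0.9000.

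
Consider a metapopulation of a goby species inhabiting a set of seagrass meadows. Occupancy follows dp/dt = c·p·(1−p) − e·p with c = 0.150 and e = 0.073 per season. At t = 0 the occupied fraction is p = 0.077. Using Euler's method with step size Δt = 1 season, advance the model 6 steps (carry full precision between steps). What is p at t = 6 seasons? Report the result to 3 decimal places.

Update rule: p ← p + [c·p·(1−p) − e·p]·Δt with Δt = 1.
step 1: Δp = +0.00504, p = 0.08204
step 2: Δp = +0.00531, p = 0.08735
step 3: Δp = +0.00558, p = 0.09293
step 4: Δp = +0.00586, p = 0.09879
step 5: Δp = +0.00614, p = 0.10493
step 6: Δp = +0.00643, p = 0.11136

0.111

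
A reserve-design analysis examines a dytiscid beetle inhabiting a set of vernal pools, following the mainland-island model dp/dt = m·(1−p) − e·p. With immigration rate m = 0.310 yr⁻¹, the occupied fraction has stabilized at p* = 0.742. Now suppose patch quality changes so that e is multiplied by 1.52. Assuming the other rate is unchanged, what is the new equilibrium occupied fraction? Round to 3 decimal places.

0.654

Balance m(1−p*) = e·p* gives e = m(1−p*)/p* = 0.310×0.25800/0.74200 = 0.10779.
New p* = m/(m+e) = 0.31000/(0.31000+0.16384) = 0.65423.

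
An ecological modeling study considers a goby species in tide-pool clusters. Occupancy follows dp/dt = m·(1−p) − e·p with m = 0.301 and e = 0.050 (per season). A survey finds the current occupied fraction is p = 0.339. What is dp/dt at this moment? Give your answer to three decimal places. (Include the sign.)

0.182

Colonization term: m·(1−p) = 0.301×0.6610 = 0.19896.
Extinction term: e·p = 0.01695.
dp/dt = 0.19896 − 0.01695 = 0.18201.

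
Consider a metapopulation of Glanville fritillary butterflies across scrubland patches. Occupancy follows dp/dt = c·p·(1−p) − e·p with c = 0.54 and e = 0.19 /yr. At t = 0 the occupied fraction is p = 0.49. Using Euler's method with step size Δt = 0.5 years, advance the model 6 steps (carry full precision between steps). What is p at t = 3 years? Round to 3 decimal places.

0.586

Update rule: p ← p + [c·p·(1−p) − e·p]·Δt with Δt = 0.5.
step 1: Δp = +0.02092, p = 0.51092
step 2: Δp = +0.01893, p = 0.52985
step 3: Δp = +0.01692, p = 0.54678
step 4: Δp = +0.01497, p = 0.56174
step 5: Δp = +0.01311, p = 0.57485
step 6: Δp = +0.01138, p = 0.58622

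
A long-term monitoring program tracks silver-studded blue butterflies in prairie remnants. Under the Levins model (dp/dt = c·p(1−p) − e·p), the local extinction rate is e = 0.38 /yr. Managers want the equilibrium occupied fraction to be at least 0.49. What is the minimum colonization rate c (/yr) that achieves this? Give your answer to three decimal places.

p* = 1 − e/c ≥ 0.49 requires e/c ≤ 0.5100, i.e. c ≥ e/0.5100.
c_min = 0.38/0.5100 = 0.7451.

0.745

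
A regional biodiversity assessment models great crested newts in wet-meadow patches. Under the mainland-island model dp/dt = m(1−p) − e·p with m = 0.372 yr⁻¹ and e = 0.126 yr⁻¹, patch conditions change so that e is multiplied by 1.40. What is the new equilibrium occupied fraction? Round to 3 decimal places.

Before: p* = 0.372/(0.372+0.126) = 0.7470.
After: m = 0.372, e = 0.1764; p* = 0.372/0.5484 = 0.6783.

0.678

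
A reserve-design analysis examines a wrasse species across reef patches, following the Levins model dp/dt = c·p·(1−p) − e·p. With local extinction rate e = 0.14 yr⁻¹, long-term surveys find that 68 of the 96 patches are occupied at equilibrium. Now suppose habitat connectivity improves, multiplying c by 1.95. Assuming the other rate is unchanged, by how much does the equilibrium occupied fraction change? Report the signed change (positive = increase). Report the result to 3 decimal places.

Observed p* = 68/96 = 0.70833.
Balance c(1−p*) = e gives c = e/(1 − 0.70833) = 0.14/0.29167 = 0.47999.
New p* = 1 − e/c = 1 − 0.14000/0.93598 = 0.85042.
Δp* = 0.85042 − 0.70833 = +0.14209.

0.142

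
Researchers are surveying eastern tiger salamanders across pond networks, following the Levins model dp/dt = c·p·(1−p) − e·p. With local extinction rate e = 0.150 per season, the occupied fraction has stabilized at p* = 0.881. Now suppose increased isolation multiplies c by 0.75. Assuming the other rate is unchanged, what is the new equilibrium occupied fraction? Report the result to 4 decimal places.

0.8413

Balance c(1−p*) = e gives c = e/(1 − 0.88100) = 0.150/0.11900 = 1.26050.
New p* = 1 − e/c = 1 − 0.15000/0.94537 = 0.84133.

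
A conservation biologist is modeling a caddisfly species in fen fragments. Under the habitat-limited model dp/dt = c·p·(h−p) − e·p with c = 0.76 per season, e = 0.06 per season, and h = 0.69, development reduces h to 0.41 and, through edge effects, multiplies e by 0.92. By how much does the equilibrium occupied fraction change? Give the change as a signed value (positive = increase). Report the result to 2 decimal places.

Before: p* = h − e/c = 0.69 − 0.06/0.76 = 0.69 − 0.0789 = 0.6111.
After: c = 0.76, e = 0.0552, h = 0.41; p* = 0.41 − 0.0552/0.76 = 0.3374.
Δp* = 0.3374 − 0.6111 = -0.2737.

-0.27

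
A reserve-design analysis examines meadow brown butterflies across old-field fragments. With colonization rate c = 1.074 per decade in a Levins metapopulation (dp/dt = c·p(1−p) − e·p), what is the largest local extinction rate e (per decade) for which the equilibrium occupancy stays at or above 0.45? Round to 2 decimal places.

1 − e/c ≥ 0.45 ⇒ e ≤ c(1 − 0.45) = 1.074 × 0.5500.
e_max = 0.5907.

0.59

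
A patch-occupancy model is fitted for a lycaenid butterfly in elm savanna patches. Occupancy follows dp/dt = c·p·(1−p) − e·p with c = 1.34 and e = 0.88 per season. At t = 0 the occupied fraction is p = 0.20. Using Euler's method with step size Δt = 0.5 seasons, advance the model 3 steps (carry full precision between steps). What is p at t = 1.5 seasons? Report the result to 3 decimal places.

0.254

Update rule: p ← p + [c·p·(1−p) − e·p]·Δt with Δt = 0.5.
  1  |  dp/dt·Δt = +0.019200  |  p_1 = 0.219200
  2  |  dp/dt·Δt = +0.018223  |  p_2 = 0.237423
  3  |  dp/dt·Δt = +0.016840  |  p_3 = 0.254263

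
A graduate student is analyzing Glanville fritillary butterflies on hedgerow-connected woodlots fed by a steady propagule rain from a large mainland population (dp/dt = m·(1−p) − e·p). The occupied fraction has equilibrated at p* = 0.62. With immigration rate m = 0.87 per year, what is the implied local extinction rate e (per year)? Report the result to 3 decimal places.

At equilibrium m(1−p*) = e·p*, so e = m(1−p*)/p*.
e = 0.87 × 0.3800 / 0.62 = 0.5332.

0.533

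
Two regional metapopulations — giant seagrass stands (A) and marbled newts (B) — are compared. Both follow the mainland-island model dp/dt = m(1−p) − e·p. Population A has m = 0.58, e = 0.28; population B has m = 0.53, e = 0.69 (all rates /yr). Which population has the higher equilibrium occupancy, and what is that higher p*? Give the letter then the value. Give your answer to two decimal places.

A: p*_A = m/(m+e) = 0.58/0.8600 = 0.6744.
B: p*_B = 0.53/1.2200 = 0.4344.
A is higher at 0.6744.

A, 0.67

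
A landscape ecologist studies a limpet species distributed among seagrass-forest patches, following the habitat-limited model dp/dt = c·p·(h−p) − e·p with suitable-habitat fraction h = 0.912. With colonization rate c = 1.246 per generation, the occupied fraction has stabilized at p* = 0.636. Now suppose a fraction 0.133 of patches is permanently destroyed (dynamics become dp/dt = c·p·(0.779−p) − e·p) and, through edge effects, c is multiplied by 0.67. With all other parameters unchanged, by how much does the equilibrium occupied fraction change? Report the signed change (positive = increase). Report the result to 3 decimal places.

-0.269

Balance c(h−p*) = e gives e = 1.246×(0.912 − 0.63600) = 0.34390.
New p* = 0.779 − e/c = 0.779 − 0.34390/0.83482 = 0.36705.
Δp* = 0.36705 − 0.63600 = -0.26895.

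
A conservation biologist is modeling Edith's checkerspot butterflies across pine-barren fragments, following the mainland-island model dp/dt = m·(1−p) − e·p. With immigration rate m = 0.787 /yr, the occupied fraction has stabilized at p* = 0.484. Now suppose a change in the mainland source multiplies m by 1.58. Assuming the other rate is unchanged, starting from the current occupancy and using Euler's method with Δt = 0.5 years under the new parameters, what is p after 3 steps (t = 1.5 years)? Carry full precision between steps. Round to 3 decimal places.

Balance m(1−p*) = e·p* gives e = m(1−p*)/p* = 0.787×0.51600/0.48400 = 0.83903.
Starting from p₀ = 0.48400; update p ← p + (dp/dt)·Δt with the new parameters.
p: 0.48400 → 0.60177  (Δp = +0.11777)
p: 0.60177 → 0.59691  (Δp = -0.00486)
p: 0.59691 → 0.59711  (Δp = +0.00020)

0.597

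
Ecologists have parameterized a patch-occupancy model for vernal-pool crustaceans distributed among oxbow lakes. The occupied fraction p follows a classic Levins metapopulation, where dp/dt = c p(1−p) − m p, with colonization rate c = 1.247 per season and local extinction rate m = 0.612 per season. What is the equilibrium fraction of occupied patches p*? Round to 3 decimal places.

Setting dp/dt = 0 and dividing through by p* gives c·(1−p*) = m.
So p* = 1 − m/c = 1 − 0.612/1.247 = 1 − 0.4908 = 0.5092.

0.509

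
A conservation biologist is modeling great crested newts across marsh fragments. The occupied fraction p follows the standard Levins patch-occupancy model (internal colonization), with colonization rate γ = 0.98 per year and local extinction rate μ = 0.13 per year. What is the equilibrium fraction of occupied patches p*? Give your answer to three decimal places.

Setting dp/dt = 0 and dividing through by p* gives γ·(1−p*) = μ.
So p* = 1 − μ/γ = 1 − 0.13/0.98 = 1 − 0.1327 = 0.8673.

0.867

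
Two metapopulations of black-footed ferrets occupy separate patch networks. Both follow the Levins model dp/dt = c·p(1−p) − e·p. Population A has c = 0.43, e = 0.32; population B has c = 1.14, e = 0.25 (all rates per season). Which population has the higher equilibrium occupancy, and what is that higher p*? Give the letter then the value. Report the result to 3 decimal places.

B, 0.781

A: p*_A = 1 − 0.32/0.43 = 0.2558.
B: p*_B = 1 − 0.25/1.14 = 0.7807.
B is higher at 0.7807.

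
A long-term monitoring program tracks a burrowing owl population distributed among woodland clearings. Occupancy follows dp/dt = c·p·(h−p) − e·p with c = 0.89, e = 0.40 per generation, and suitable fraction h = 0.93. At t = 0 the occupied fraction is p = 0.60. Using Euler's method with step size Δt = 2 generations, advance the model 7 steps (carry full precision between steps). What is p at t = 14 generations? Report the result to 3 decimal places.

Update rule: p ← p + [c·p·(h−p) − e·p]·Δt with Δt = 2.
  1  |  dp/dt·Δt = -0.127560  |  p_1 = 0.472440
  2  |  dp/dt·Δt = +0.006830  |  p_2 = 0.479270
  3  |  dp/dt·Δt = +0.001102  |  p_3 = 0.480372
  4  |  dp/dt·Δt = +0.000162  |  p_4 = 0.480534
  5  |  dp/dt·Δt = +0.000024  |  p_5 = 0.480558
  6  |  dp/dt·Δt = +0.000003  |  p_6 = 0.480561
  7  |  dp/dt·Δt = +0.000000  |  p_7 = 0.480562

0.481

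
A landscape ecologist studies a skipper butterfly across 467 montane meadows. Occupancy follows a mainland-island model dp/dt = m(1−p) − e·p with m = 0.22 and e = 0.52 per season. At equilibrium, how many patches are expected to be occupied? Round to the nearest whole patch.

139

p* = m/(m+e) = 0.22/0.7400 = 0.2973.
Expected occupied patches = N × p* = 467 × 0.2973 = 138.84 ≈ 139.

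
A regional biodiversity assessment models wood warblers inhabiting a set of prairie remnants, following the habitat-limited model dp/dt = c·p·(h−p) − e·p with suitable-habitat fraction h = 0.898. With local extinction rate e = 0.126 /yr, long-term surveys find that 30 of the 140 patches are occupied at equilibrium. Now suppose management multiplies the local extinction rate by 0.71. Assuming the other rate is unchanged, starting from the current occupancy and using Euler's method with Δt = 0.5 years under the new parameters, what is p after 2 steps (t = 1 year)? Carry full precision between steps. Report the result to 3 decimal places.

Observed p* = 30/140 = 0.21429.
Balance c(h−p*) = e gives c = e/(0.898 − 0.21429) = 0.126/0.68371 = 0.18429.
Starting from p₀ = 0.21429; update p ← p + (dp/dt)·Δt with the new parameters.
  1  |  dp/dt·Δt = +0.003915  |  p_1 = 0.218201
  2  |  dp/dt·Δt = +0.003908  |  p_2 = 0.222109

0.222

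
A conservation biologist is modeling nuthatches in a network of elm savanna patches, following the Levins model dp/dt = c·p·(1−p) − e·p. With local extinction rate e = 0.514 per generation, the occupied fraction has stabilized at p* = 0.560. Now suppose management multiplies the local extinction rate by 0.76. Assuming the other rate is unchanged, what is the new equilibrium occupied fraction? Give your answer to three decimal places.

0.666

Balance c(1−p*) = e gives c = e/(1 − 0.56000) = 0.514/0.44000 = 1.16818.
New p* = 1 − e/c = 1 − 0.39064/1.16818 = 0.66560.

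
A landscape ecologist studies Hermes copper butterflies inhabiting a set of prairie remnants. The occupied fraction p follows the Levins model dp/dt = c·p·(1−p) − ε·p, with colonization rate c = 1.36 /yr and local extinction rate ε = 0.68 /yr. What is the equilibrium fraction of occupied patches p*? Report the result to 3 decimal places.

0.500

At equilibrium, colonization balances extinction: c·p*·(1−p*) = ε·p*.
So p* = 1 − ε/c = 1 − 0.68/1.36 = 1 − 0.5000 = 0.5000.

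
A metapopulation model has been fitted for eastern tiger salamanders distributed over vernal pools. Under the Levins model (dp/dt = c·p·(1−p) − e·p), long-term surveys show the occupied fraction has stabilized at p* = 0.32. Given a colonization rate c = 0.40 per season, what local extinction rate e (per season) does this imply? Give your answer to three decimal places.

At equilibrium c(1−p*) = e.
e = 0.40 × (1 − 0.32) = 0.40 × 0.6800 = 0.2720.

0.272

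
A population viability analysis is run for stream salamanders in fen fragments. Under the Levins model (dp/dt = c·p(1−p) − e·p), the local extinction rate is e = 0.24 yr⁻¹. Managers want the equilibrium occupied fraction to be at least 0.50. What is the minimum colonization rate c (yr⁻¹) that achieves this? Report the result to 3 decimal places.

p* = 1 − e/c ≥ 0.50 requires e/c ≤ 0.5000, i.e. c ≥ e/0.5000.
c_min = 0.24/0.5000 = 0.4800.

0.480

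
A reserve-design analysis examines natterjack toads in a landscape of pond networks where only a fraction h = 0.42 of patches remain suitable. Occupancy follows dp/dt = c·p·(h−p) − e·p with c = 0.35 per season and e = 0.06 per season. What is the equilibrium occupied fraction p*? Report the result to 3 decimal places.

Setting dp/dt = 0 and dividing by p* gives c·(h−p*) = e.
So p* = h − e/c = 0.42 − 0.06/0.35 = 0.42 − 0.1714 = 0.2486.

0.249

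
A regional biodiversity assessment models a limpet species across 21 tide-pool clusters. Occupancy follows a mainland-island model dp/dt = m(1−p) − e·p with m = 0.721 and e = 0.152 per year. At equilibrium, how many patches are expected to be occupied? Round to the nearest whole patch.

p* = m/(m+e) = 0.721/0.8730 = 0.8259.
Expected occupied patches = N × p* = 21 × 0.8259 = 17.34 ≈ 17.

17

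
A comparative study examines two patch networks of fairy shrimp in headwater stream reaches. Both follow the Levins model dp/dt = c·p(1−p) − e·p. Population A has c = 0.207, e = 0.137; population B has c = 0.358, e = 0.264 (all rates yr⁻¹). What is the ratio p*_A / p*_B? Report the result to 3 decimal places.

1.288

A: p*_A = 1 − 0.137/0.207 = 0.3382.
B: p*_B = 1 − 0.264/0.358 = 0.2626.
p*_A / p*_B = 0.3382/0.2626 = 1.2879.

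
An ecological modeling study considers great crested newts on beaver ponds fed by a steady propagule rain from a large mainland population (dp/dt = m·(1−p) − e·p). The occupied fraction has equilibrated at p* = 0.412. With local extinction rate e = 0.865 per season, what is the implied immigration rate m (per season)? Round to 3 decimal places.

At equilibrium m(1−p*) = e·p*, so m = e·p*/(1−p*).
m = 0.865 × 0.412 / 0.5880 = 0.3564/0.5880 = 0.6061.

0.606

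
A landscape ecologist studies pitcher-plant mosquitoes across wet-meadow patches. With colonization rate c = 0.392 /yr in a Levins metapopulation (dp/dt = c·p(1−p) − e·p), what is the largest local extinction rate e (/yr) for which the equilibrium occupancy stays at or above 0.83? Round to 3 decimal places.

1 − e/c ≥ 0.83 ⇒ e ≤ c(1 − 0.83) = 0.392 × 0.1700.
e_max = 0.0666.

0.067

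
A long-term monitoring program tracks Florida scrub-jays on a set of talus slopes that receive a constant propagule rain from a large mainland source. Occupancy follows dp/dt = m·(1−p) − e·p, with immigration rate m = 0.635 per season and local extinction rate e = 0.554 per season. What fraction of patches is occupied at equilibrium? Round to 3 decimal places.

0.534

At equilibrium the propagule rain into empty patches balances local extinction: m(1−p*) = e·p*.
p* = m/(m+e) = 0.635/(0.635+0.554) = 0.635/1.1890 = 0.5341.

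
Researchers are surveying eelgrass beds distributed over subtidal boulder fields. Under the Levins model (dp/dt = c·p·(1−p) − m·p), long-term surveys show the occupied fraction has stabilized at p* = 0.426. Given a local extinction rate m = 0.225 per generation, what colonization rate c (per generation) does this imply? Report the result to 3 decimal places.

At equilibrium c(1−p*) = m, so c = m/(1−p*).
c = 0.225/(1 − 0.426) = 0.225/0.5740 = 0.3920.

0.392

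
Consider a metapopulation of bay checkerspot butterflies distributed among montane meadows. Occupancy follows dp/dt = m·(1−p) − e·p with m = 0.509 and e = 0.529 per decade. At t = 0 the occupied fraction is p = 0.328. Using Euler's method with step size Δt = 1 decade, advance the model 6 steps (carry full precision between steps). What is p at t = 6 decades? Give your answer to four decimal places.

0.4904

Update rule: p ← p + [m·(1−p) − e·p]·Δt with Δt = 1.
t = 1: p = 0.32800 + (+0.16854) = 0.49654
t = 2: p = 0.49654 + (-0.00640) = 0.49013
t = 3: p = 0.49013 + (+0.00024) = 0.49037
t = 4: p = 0.49037 + (-0.00001) = 0.49037
t = 5: p = 0.49037 + (+0.00000) = 0.49037
t = 6: p = 0.49037 + (-0.00000) = 0.49037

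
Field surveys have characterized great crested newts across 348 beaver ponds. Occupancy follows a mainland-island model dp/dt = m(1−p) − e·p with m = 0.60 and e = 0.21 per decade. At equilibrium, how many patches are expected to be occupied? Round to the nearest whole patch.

258

p* = m/(m+e) = 0.60/0.8100 = 0.7407.
Expected occupied patches = N × p* = 348 × 0.7407 = 257.78 ≈ 258.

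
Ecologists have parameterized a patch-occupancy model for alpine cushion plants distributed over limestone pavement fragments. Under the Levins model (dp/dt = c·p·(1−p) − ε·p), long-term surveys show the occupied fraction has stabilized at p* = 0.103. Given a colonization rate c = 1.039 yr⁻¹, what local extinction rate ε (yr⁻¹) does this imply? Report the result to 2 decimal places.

At equilibrium c(1−p*) = ε.
ε = 1.039 × (1 − 0.103) = 1.039 × 0.8970 = 0.9320.

0.93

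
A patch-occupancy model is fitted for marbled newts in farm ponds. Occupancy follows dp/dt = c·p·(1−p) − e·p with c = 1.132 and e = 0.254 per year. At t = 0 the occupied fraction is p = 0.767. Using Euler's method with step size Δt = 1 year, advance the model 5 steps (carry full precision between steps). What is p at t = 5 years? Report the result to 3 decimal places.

Update rule: p ← p + [c·p·(1−p) − e·p]·Δt with Δt = 1.
step 1: Δp = +0.00748, p = 0.77448
step 2: Δp = +0.00100, p = 0.77548
step 3: Δp = +0.00012, p = 0.77560
step 4: Δp = +0.00002, p = 0.77562
step 5: Δp = +0.00000, p = 0.77562

0.776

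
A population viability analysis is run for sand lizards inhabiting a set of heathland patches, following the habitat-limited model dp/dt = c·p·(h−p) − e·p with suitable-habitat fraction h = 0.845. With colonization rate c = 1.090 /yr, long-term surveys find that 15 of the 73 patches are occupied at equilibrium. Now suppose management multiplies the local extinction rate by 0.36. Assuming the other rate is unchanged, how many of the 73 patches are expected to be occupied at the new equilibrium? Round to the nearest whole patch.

45

Observed p* = 15/73 = 0.20548.
Balance c(h−p*) = e gives e = 1.090×(0.845 − 0.20548) = 0.69708.
New p* = 0.845 − e/c = 0.845 − 0.25095/1.09000 = 0.61477.
Expected occupied = 73 × 0.61477 = 44.88 ≈ 45.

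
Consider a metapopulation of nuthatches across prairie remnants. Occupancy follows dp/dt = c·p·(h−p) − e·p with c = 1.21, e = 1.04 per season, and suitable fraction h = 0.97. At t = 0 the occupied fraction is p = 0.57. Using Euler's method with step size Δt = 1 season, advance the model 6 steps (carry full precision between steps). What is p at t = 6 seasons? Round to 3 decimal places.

0.148

Update rule: p ← p + [c·p·(h−p) − e·p]·Δt with Δt = 1.
p: 0.57000 → 0.25308  (Δp = -0.31692)
p: 0.25308 → 0.20942  (Δp = -0.04366)
p: 0.20942 → 0.18435  (Δp = -0.02507)
p: 0.18435 → 0.16788  (Δp = -0.01647)
p: 0.16788 → 0.15622  (Δp = -0.01166)
p: 0.15622 → 0.14758  (Δp = -0.00864)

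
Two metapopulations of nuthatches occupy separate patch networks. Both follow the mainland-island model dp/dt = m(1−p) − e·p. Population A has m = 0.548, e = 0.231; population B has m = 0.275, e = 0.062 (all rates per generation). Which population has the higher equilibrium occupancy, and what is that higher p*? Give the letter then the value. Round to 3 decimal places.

A: p*_A = m/(m+e) = 0.548/0.7790 = 0.7035.
B: p*_B = 0.275/0.3370 = 0.8160.
B is higher at 0.8160.

B, 0.816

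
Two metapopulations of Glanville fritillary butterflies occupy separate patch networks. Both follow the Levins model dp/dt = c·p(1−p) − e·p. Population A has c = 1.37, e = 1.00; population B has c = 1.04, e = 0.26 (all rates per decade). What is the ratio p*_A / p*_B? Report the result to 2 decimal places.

A: p*_A = 1 − 1.00/1.37 = 0.2701.
B: p*_B = 1 − 0.26/1.04 = 0.7500.
p*_A / p*_B = 0.2701/0.7500 = 0.3601.

0.36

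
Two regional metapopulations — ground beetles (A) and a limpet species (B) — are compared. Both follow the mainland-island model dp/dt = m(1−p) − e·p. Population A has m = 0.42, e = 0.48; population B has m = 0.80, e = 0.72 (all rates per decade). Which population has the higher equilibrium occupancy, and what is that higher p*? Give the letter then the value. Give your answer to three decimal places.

B, 0.526

A: p*_A = m/(m+e) = 0.42/0.9000 = 0.4667.
B: p*_B = 0.80/1.5200 = 0.5263.
B is higher at 0.5263.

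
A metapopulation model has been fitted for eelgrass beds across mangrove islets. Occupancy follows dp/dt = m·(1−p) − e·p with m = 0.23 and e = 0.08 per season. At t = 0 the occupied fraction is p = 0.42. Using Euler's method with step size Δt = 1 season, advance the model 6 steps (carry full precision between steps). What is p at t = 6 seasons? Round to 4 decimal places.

Update rule: p ← p + [m·(1−p) − e·p]·Δt with Δt = 1.
step 1: Δp = +0.09980, p = 0.51980
step 2: Δp = +0.06886, p = 0.58866
step 3: Δp = +0.04751, p = 0.63618
step 4: Δp = +0.03279, p = 0.66896
step 5: Δp = +0.02262, p = 0.69158
step 6: Δp = +0.01561, p = 0.70719

0.7072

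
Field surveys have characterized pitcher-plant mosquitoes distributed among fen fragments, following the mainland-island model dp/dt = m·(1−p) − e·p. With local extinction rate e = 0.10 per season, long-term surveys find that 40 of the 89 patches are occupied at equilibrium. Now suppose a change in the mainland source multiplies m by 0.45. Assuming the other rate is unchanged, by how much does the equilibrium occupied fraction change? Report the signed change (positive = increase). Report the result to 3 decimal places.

-0.181

Observed p* = 40/89 = 0.44944.
Balance m(1−p*) = e·p* gives m = e·p*/(1−p*) = 0.10×0.44944/0.55056 = 0.08163.
New p* = m/(m+e) = 0.03673/(0.03673+0.10000) = 0.26863.
Δp* = 0.26863 − 0.44944 = -0.18081.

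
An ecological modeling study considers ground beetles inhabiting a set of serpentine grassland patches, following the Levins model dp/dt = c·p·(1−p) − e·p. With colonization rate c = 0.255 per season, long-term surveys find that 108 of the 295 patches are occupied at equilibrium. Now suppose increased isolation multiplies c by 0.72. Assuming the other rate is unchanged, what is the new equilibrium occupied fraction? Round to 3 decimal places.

Observed p* = 108/295 = 0.36610.
Balance c(1−p*) = e gives e = 0.255×(1 − 0.36610) = 0.16164.
New p* = 1 − e/c = 1 − 0.16164/0.18360 = 0.11961.

0.120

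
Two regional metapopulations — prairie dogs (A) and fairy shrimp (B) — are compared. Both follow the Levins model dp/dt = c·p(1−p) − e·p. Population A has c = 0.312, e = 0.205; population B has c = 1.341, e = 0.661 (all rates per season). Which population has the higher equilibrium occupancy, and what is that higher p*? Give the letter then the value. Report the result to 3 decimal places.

A: p*_A = 1 − 0.205/0.312 = 0.3429.
B: p*_B = 1 − 0.661/1.341 = 0.5071.
B is higher at 0.5071.

B, 0.507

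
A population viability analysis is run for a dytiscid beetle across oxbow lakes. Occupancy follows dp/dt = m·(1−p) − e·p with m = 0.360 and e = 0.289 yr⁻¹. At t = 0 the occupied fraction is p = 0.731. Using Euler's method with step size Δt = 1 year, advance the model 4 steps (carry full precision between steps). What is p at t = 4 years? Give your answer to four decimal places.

Update rule: p ← p + [m·(1−p) − e·p]·Δt with Δt = 1.
step 1: Δp = -0.11442, p = 0.61658
step 2: Δp = -0.04016, p = 0.57642
step 3: Δp = -0.01410, p = 0.56232
step 4: Δp = -0.00495, p = 0.55738

0.5574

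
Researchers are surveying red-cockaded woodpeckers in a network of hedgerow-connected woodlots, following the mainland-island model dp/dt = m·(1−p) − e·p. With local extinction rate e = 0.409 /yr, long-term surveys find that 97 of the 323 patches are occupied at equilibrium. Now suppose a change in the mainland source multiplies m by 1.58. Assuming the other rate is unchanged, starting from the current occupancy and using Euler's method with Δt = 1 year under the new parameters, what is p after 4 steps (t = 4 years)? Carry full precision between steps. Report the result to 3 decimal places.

0.403

Observed p* = 97/323 = 0.30031.
Balance m(1−p*) = e·p* gives m = e·p*/(1−p*) = 0.409×0.30031/0.69969 = 0.17554.
Starting from p₀ = 0.30031; update p ← p + (dp/dt)·Δt with the new parameters.
p: 0.30031 → 0.37155  (Δp = +0.07124)
p: 0.37155 → 0.39389  (Δp = +0.02234)
p: 0.39389 → 0.40090  (Δp = +0.00701)
p: 0.40090 → 0.40310  (Δp = +0.00220)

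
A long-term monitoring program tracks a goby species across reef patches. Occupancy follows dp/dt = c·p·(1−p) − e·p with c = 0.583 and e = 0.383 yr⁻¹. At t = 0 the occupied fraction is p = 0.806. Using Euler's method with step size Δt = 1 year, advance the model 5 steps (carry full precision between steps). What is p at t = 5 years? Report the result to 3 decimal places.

Update rule: p ← p + [c·p·(1−p) − e·p]·Δt with Δt = 1.
t = 1: p = 0.80600 + (-0.21754) = 0.58846
t = 2: p = 0.58846 + (-0.08419) = 0.50427
t = 3: p = 0.50427 + (-0.04740) = 0.45687
t = 4: p = 0.45687 + (-0.03032) = 0.42656
t = 5: p = 0.42656 + (-0.02077) = 0.40579

0.406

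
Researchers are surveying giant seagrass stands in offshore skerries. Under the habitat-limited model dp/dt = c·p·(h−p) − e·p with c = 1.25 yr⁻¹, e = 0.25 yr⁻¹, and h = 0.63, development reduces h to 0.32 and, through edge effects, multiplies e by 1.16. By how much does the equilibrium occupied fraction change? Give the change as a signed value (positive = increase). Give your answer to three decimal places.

-0.342

Before: p* = h − e/c = 0.63 − 0.25/1.25 = 0.63 − 0.2000 = 0.4300.
After: c = 1.25, e = 0.29, h = 0.32; p* = 0.32 − 0.29/1.25 = 0.0880.
Δp* = 0.0880 − 0.4300 = -0.3420.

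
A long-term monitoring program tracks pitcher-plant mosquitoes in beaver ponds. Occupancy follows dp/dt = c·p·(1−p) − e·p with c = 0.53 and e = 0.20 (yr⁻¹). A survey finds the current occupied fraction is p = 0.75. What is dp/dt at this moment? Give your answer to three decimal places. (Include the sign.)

Colonization term: c·p·(1−p) = 0.53×0.75×0.2500 = 0.09938.
Extinction term: e·p = 0.15000.
dp/dt = 0.09938 − 0.15000 = -0.05063.

-0.051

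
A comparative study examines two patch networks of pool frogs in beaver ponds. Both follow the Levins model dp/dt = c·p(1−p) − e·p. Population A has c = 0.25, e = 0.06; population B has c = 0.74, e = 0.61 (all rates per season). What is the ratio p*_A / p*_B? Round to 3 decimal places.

4.326

A: p*_A = 1 − 0.06/0.25 = 0.7600.
B: p*_B = 1 − 0.61/0.74 = 0.1757.
p*_A / p*_B = 0.7600/0.1757 = 4.3262.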